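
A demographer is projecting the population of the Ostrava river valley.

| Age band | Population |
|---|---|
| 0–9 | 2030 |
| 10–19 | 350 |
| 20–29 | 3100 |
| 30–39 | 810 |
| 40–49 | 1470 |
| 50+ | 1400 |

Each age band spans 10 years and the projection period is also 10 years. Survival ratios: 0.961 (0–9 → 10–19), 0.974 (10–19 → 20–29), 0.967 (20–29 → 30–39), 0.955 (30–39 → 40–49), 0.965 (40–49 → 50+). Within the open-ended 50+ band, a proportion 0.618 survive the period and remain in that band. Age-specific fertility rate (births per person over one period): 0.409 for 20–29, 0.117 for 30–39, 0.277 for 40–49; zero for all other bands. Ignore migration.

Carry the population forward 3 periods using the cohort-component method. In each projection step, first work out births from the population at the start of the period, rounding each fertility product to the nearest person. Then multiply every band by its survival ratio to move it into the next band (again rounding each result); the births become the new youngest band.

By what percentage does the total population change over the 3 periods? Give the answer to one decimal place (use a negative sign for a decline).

11.3

Numbering the groups 1..6 from youngest to oldest:
Period 1.
Births: 3100 × 0.409 = 1268, 810 × 0.117 = 95, 1470 × 0.277 = 407 → 1770
Group 2: 2030 × 0.961 = 1951
Group 3: 350 × 0.974 = 341
Group 4: 3100 × 0.967 = 2998
Group 5: 810 × 0.955 = 774
Group 6: 1470 × 0.965 + 1400 × 0.618 = 1419 + 865 = 2284
→ [1770, 1951, 341, 2998, 774, 2284]
Period 2.
Births: 341 × 0.409 = 139, 2998 × 0.117 = 351, 774 × 0.277 = 214 → 704
Group 2: 1770 × 0.961 = 1701
Group 3: 1951 × 0.974 = 1900
Group 4: 341 × 0.967 = 330
Group 5: 2998 × 0.955 = 2863
Group 6: 774 × 0.965 + 2284 × 0.618 = 747 + 1412 = 2159
→ [704, 1701, 1900, 330, 2863, 2159]
Period 3.
Births: 1900 × 0.409 = 777, 330 × 0.117 = 39, 2863 × 0.277 = 793 → 1609
Group 2: 704 × 0.961 = 677
Group 3: 1701 × 0.974 = 1657
Group 4: 1900 × 0.967 = 1837
Group 5: 330 × 0.955 = 315
Group 6: 2863 × 0.965 + 2159 × 0.618 = 2763 + 1334 = 4097
→ [1609, 677, 1657, 1837, 315, 4097]
Total: 9160 → 10192; change = 1032; percentage change = 11.3%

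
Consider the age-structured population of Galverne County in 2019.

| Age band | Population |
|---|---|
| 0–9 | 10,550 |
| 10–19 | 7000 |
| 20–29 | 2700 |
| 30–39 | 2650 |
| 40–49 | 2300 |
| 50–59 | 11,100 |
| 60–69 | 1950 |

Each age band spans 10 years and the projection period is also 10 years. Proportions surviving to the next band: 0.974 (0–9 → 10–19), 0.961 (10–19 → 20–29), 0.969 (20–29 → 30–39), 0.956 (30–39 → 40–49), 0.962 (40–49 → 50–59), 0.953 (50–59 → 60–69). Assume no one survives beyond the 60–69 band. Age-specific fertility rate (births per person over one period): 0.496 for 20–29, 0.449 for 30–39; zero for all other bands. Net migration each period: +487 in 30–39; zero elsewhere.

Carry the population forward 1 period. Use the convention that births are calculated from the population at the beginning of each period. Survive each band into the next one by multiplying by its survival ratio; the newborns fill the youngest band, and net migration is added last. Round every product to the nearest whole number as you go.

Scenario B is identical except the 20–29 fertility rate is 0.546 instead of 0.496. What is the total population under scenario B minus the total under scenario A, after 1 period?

135

Numbering the bands 1..7 from youngest to oldest:
Period 1.
Births: 2700 * 0.496 = 1339  |  2650 * 0.449 = 1190 ⇒ total 2529
Band 2: 10550 * 0.974 = 10276
Band 3: 7000 * 0.961 = 6727
Band 4: 2700 * 0.969 = 2616
Band 5: 2650 * 0.956 = 2533
Band 6: 2300 * 0.962 = 2213
Band 7: 11100 * 0.953 = 10578
Net migration: Band 4 + 487 → 3103
Giving 2529 / 10276 / 6727 / 3103 / 2533 / 2213 / 10578.
Scenario A total after 1 period: 37959
Scenario B projection —
Period 1.
Births: 2700 * 0.546 = 1474  |  2650 * 0.449 = 1190 ⇒ total 2664
Band 2: 10550 * 0.974 = 10276
Band 3: 7000 * 0.961 = 6727
Band 4: 2700 * 0.969 = 2616
Band 5: 2650 * 0.956 = 2533
Band 6: 2300 * 0.962 = 2213
Band 7: 11100 * 0.953 = 10578
Net migration: Band 4 + 487 → 3103
Giving 2664 / 10276 / 6727 / 3103 / 2533 / 2213 / 10578.
Scenario B total after 1 period: 38094
Difference B − A = 38094 − 37959 = 135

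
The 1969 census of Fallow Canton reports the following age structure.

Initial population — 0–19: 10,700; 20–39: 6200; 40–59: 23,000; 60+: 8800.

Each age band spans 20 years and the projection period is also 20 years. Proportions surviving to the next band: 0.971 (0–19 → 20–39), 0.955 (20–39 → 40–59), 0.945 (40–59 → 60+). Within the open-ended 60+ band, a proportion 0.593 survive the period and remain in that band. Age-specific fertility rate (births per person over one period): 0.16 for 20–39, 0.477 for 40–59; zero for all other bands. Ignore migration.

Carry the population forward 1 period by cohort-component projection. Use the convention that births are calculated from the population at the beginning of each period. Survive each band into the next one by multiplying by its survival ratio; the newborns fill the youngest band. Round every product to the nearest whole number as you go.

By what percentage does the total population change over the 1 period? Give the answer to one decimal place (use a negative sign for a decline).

13.4

[period 1]
Births: 6200 × 0.16 = 992 ; 23000 × 0.477 = 10971 → total 11963
20–39: 10700 × 0.971 = 10390
40–59: 6200 × 0.955 = 5921
60+: 23000 × 0.945 + 8800 × 0.593 = 21735 + 5218 = 26953
Giving 11963 / 10390 / 5921 / 26953.
Total: 48700 → 55227; change = 6527; percentage change = 13.4%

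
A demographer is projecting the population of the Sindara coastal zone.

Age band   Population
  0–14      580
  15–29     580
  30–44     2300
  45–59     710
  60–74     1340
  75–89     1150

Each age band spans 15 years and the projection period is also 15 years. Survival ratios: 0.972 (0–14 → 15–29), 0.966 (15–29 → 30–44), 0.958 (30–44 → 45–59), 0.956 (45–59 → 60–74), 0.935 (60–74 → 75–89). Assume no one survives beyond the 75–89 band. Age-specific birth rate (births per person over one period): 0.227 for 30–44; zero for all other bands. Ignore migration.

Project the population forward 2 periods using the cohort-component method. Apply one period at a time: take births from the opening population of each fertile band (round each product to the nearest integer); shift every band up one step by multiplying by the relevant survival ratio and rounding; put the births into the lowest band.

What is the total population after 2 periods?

Period 1:
Births: 2300 × 0.227 = 522
15–29: 580 × 0.972 = 564
30–44: 580 × 0.966 = 560
45–59: 2300 × 0.958 = 2203
60–74: 710 × 0.956 = 679
75–89: 1340 × 0.935 = 1253
→ [522, 564, 560, 2203, 679, 1253]
Period 2:
Births: 560 × 0.227 = 127
15–29: 522 × 0.972 = 507
30–44: 564 × 0.966 = 545
45–59: 560 × 0.958 = 536
60–74: 2203 × 0.956 = 2106
75–89: 679 × 0.935 = 635
→ [127, 507, 545, 536, 2106, 635]
Total after period 2: 127 + 507 + 545 + 536 + 2106 + 635 = 4456

4456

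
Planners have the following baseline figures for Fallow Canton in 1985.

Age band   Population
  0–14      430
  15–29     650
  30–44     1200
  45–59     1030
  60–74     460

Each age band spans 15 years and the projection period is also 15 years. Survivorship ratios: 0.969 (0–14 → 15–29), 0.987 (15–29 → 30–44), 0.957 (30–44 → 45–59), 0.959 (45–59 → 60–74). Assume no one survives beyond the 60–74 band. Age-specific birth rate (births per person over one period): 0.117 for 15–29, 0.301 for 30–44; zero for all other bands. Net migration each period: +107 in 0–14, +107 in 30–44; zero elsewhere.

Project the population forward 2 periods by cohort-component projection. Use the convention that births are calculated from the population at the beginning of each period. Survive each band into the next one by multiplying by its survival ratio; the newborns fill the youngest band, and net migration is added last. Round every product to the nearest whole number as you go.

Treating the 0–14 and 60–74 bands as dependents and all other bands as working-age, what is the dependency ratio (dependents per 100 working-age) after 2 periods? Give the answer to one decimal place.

84.1

Period 1.
Births: 650 × 0.117 = 76, 1200 × 0.301 = 361 → 437
15–29: 430 × 0.969 = 417
30–44: 650 × 0.987 = 642
45–59: 1200 × 0.957 = 1148
60–74: 1030 × 0.959 = 988
Net migration: 0–14 + 107 → 544; 30–44 + 107 → 749
→ [544, 417, 749, 1148, 988]
Period 2.
Births: 417 × 0.117 = 49, 749 × 0.301 = 225 → 274
15–29: 544 × 0.969 = 527
30–44: 417 × 0.987 = 412
45–59: 749 × 0.957 = 717
60–74: 1148 × 0.959 = 1101
Net migration: 0–14 + 107 → 381; 30–44 + 107 → 519
→ [381, 527, 519, 717, 1101]
Dependents (band 0–14 + band 60–74) = 381 + 1101 = 1482; working-age = 1763; ratio = 1482/1763 × 100 = 84.1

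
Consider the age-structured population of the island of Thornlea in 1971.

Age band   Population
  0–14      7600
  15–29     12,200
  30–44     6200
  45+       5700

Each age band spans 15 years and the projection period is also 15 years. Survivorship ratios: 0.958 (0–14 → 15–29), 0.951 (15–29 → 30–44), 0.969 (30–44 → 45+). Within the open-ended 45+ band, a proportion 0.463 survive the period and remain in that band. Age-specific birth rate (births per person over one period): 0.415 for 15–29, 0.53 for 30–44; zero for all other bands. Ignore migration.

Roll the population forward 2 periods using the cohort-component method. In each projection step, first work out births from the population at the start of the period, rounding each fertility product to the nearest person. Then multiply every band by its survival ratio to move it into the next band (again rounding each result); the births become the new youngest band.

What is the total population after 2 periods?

Period 1.
Births: 12200 × 0.415 = 5063, 6200 × 0.53 = 3286 ⇒ total 8349
15–29: 7600 × 0.958 = 7281
30–44: 12200 × 0.951 = 11602
45+: 6200 × 0.969 + 5700 × 0.463 = 6008 + 2639 = 8647
Population now: 0–14=8349, 15–29=7281, 30–44=11602, 45+=8647
Period 2.
Births: 7281 × 0.415 = 3022, 11602 × 0.53 = 6149 ⇒ total 9171
15–29: 8349 × 0.958 = 7998
30–44: 7281 × 0.951 = 6924
45+: 11602 × 0.969 + 8647 × 0.463 = 11242 + 4004 = 15246
Population now: 0–14=9171, 15–29=7998, 30–44=6924, 45+=15246
Total after period 2: 9171 + 7998 + 6924 + 15246 = 39339

39339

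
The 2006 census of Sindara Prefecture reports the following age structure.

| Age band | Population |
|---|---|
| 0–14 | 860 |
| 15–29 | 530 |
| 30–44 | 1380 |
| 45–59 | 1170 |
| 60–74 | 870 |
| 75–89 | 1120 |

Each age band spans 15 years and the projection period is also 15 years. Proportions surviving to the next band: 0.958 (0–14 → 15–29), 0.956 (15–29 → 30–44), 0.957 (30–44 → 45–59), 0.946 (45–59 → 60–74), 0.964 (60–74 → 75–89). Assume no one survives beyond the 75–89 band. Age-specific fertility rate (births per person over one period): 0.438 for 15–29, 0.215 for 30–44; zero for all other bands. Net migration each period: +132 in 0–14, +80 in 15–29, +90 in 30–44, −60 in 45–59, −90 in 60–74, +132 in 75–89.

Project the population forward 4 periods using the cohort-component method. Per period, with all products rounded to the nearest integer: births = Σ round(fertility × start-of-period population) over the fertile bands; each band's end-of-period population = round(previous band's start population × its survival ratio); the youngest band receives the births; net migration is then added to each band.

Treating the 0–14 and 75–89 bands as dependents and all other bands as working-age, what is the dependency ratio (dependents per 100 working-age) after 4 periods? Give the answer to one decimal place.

39.1

Period 1.
Births: 530 × 0.438 = 232  |  1380 × 0.215 = 297 → total 529
15–29: 860 × 0.958 = 824
30–44: 530 × 0.956 = 507
45–59: 1380 × 0.957 = 1321
60–74: 1170 × 0.946 = 1107
75–89: 870 × 0.964 = 839
Net migration: 0–14 + 132 → 661; 15–29 + 80 → 904; 30–44 + 90 → 597; 45–59 − 60 → 1261; 60–74 − 90 → 1017; 75–89 + 132 → 971
Giving 661 / 904 / 597 / 1261 / 1017 / 971.
Period 2.
Births: 904 × 0.438 = 396  |  597 × 0.215 = 128 → total 524
15–29: 661 × 0.958 = 633
30–44: 904 × 0.956 = 864
45–59: 597 × 0.957 = 571
60–74: 1261 × 0.946 = 1193
75–89: 1017 × 0.964 = 980
Net migration: 0–14 + 132 → 656; 15–29 + 80 → 713; 30–44 + 90 → 954; 45–59 − 60 → 511; 60–74 − 90 → 1103; 75–89 + 132 → 1112
Giving 656 / 713 / 954 / 511 / 1103 / 1112.
Period 3.
Births: 713 × 0.438 = 312  |  954 × 0.215 = 205 → total 517
15–29: 656 × 0.958 = 628
30–44: 713 × 0.956 = 682
45–59: 954 × 0.957 = 913
60–74: 511 × 0.946 = 483
75–89: 1103 × 0.964 = 1063
Net migration: 0–14 + 132 → 649; 15–29 + 80 → 708; 30–44 + 90 → 772; 45–59 − 60 → 853; 60–74 − 90 → 393; 75–89 + 132 → 1195
Giving 649 / 708 / 772 / 853 / 393 / 1195.
Period 4.
Births: 708 × 0.438 = 310  |  772 × 0.215 = 166 → total 476
15–29: 649 × 0.958 = 622
30–44: 708 × 0.956 = 677
45–59: 772 × 0.957 = 739
60–74: 853 × 0.946 = 807
75–89: 393 × 0.964 = 379
Net migration: 0–14 + 132 → 608; 15–29 + 80 → 702; 30–44 + 90 → 767; 45–59 − 60 → 679; 60–74 − 90 → 717; 75–89 + 132 → 511
Giving 608 / 702 / 767 / 679 / 717 / 511.
Dependents (band 0–14 + band 75–89) = 608 + 511 = 1119; working-age = 2865; ratio = 1119/2865 × 100 = 39.1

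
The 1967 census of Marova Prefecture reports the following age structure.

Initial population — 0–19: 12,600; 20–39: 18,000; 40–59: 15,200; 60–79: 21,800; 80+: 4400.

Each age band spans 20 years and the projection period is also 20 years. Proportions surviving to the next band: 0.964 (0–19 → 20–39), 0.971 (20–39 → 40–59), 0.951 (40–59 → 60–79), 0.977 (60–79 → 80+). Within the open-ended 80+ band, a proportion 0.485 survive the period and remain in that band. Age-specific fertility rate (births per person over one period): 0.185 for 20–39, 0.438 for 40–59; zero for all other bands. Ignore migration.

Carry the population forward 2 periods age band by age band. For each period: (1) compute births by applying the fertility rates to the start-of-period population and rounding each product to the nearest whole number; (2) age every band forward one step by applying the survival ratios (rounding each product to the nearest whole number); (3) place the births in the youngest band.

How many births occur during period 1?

9988

Call the bands 1 to 5, youngest first.
— Period 1 —
Births: 18000 * 0.185 = 3330 ; 15200 * 0.438 = 6658 → 9988
Band 2: 12600 * 0.964 = 12146
Band 3: 18000 * 0.971 = 17478
Band 4: 15200 * 0.951 = 14455
Band 5: 21800 * 0.977 + 4400 * 0.485 = 21299 + 2134 = 23433
Giving 9988 / 12146 / 17478 / 14455 / 23433.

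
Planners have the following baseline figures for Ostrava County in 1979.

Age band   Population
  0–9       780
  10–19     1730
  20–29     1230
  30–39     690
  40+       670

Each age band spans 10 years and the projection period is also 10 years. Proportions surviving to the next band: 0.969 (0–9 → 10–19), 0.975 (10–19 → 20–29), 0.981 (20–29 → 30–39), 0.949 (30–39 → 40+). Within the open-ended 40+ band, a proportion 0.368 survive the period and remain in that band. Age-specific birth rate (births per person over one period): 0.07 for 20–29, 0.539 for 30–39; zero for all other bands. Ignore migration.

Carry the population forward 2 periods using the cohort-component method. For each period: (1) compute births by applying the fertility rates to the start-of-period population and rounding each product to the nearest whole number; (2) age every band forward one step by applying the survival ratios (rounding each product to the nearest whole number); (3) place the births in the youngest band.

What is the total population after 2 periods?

5082

Let group 1 be 0–9 through group 5 = 40+.
Period 1.
Births: 1230 × 0.07 = 86, 690 × 0.539 = 372 → 458
Group 2: 780 × 0.969 = 756
Group 3: 1730 × 0.975 = 1687
Group 4: 1230 × 0.981 = 1207
Group 5: 690 × 0.949 + 670 × 0.368 = 655 + 247 = 902
Population now: 0–9=458, 10–19=756, 20–29=1687, 30–39=1207, 40+=902
Period 2.
Births: 1687 × 0.07 = 118, 1207 × 0.539 = 651 → 769
Group 2: 458 × 0.969 = 444
Group 3: 756 × 0.975 = 737
Group 4: 1687 × 0.981 = 1655
Group 5: 1207 × 0.949 + 902 × 0.368 = 1145 + 332 = 1477
Population now: 0–9=769, 10–19=444, 20–29=737, 30–39=1655, 40+=1477
Total after period 2: 769 + 444 + 737 + 1655 + 1477 = 5082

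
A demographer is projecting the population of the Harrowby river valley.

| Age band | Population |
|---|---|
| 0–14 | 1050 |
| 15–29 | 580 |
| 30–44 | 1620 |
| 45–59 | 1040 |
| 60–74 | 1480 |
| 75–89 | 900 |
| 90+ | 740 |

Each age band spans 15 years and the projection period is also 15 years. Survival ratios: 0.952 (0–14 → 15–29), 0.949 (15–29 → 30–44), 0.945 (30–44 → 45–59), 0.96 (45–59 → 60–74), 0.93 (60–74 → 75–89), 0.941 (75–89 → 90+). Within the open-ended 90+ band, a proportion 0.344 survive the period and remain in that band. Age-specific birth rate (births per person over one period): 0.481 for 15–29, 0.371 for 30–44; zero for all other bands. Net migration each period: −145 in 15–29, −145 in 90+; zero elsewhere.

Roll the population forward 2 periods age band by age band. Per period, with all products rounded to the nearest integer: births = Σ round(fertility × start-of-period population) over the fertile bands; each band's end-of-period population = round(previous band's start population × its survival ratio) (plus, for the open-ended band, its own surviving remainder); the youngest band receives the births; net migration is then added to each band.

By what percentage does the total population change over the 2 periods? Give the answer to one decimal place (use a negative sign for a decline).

-12.1

Period 1:
Births: 580 * 0.481 = 279, 1620 * 0.371 = 601 — total 880
15–29: 1050 * 0.952 = 1000
30–44: 580 * 0.949 = 550
45–59: 1620 * 0.945 = 1531
60–74: 1040 * 0.96 = 998
75–89: 1480 * 0.93 = 1376
90+: 900 * 0.941 + 740 * 0.344 = 847 + 255 = 1102
Net migration: 15–29 − 145 → 855; 90+ − 145 → 957
End of period: [880, 855, 550, 1531, 998, 1376, 957]
Period 2:
Births: 855 * 0.481 = 411, 550 * 0.371 = 204 — total 615
15–29: 880 * 0.952 = 838
30–44: 855 * 0.949 = 811
45–59: 550 * 0.945 = 520
60–74: 1531 * 0.96 = 1470
75–89: 998 * 0.93 = 928
90+: 1376 * 0.941 + 957 * 0.344 = 1295 + 329 = 1624
Net migration: 15–29 − 145 → 693; 90+ − 145 → 1479
End of period: [615, 693, 811, 520, 1470, 928, 1479]
Total: 7410 → 6516; change = -894; percentage change = -12.1%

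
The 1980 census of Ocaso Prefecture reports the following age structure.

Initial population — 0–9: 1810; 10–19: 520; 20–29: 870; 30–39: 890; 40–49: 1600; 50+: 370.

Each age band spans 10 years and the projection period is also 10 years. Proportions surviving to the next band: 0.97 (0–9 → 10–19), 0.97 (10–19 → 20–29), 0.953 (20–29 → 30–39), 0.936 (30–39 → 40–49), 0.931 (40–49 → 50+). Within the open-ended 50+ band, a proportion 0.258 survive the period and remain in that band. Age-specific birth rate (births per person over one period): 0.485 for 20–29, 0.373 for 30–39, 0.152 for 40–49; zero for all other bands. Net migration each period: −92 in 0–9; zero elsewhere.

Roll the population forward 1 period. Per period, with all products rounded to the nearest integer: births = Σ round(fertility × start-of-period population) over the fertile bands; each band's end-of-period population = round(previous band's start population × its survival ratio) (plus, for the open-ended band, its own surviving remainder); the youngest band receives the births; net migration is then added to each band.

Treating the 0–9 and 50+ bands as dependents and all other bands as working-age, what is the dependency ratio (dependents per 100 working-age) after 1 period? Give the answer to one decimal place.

[period 1]
Births: 870 × 0.485 = 422  |  890 × 0.373 = 332  |  1600 × 0.152 = 243 — total 997
10–19: 1810 × 0.97 = 1756
20–29: 520 × 0.97 = 504
30–39: 870 × 0.953 = 829
40–49: 890 × 0.936 = 833
50+: 1600 × 0.931 + 370 × 0.258 = 1490 + 95 = 1585
Net migration: 0–9 − 92 → 905
Giving 905 / 1756 / 504 / 829 / 833 / 1585.
Dependents (band 0–9 + band 50+) = 905 + 1585 = 2490; working-age = 3922; ratio = 2490/3922 × 100 = 63.5

63.5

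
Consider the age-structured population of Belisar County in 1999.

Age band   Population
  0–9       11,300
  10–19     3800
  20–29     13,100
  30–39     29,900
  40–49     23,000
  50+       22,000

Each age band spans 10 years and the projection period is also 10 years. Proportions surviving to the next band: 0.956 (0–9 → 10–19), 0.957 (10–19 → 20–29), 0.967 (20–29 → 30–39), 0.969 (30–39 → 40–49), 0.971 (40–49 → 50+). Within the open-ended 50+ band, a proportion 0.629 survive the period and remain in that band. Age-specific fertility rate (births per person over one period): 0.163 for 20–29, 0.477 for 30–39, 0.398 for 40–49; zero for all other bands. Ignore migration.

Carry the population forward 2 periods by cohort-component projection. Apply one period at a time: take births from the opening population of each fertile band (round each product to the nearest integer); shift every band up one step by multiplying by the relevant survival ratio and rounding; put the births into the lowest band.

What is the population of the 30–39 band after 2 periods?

Call the groups 1 to 6, youngest first.
[period 1]
Births: 13100 * 0.163 = 2135, 29900 * 0.477 = 14262, 23000 * 0.398 = 9154 — total 25551
Group 2: 11300 * 0.956 = 10803
Group 3: 3800 * 0.957 = 3637
Group 4: 13100 * 0.967 = 12668
Group 5: 29900 * 0.969 = 28973
Group 6: 23000 * 0.971 + 22000 * 0.629 = 22333 + 13838 = 36171
End of period: [25551, 10803, 3637, 12668, 28973, 36171]
[period 2]
Births: 3637 * 0.163 = 593, 12668 * 0.477 = 6043, 28973 * 0.398 = 11531 — total 18167
Group 2: 25551 * 0.956 = 24427
Group 3: 10803 * 0.957 = 10338
Group 4: 3637 * 0.967 = 3517
Group 5: 12668 * 0.969 = 12275
Group 6: 28973 * 0.971 + 36171 * 0.629 = 28133 + 22752 = 50885
End of period: [18167, 24427, 10338, 3517, 12275, 50885]

3517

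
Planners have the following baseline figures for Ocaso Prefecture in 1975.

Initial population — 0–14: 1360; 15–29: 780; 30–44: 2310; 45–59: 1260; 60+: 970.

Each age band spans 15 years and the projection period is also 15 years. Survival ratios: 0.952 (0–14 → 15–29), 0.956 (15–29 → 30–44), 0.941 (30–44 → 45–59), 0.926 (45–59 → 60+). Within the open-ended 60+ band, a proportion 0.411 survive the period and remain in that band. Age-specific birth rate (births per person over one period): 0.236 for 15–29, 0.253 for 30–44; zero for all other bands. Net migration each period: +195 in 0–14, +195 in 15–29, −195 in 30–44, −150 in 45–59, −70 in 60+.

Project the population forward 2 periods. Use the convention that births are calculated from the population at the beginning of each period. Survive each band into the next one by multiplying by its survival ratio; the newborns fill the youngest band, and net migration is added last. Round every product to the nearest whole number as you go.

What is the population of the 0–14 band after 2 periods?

— Period 1 —
Births: 780 × 0.236 = 184, 2310 × 0.253 = 584 → 768
15–29: 1360 × 0.952 = 1295
30–44: 780 × 0.956 = 746
45–59: 2310 × 0.941 = 2174
60+: 1260 × 0.926 + 970 × 0.411 = 1167 + 399 = 1566
Net migration: 0–14 + 195 → 963; 15–29 + 195 → 1490; 30–44 − 195 → 551; 45–59 − 150 → 2024; 60+ − 70 → 1496
→ [963, 1490, 551, 2024, 1496]
— Period 2 —
Births: 1490 × 0.236 = 352, 551 × 0.253 = 139 → 491
15–29: 963 × 0.952 = 917
30–44: 1490 × 0.956 = 1424
45–59: 551 × 0.941 = 518
60+: 2024 × 0.926 + 1496 × 0.411 = 1874 + 615 = 2489
Net migration: 0–14 + 195 → 686; 15–29 + 195 → 1112; 30–44 − 195 → 1229; 45–59 − 150 → 368; 60+ − 70 → 2419
→ [686, 1112, 1229, 368, 2419]

686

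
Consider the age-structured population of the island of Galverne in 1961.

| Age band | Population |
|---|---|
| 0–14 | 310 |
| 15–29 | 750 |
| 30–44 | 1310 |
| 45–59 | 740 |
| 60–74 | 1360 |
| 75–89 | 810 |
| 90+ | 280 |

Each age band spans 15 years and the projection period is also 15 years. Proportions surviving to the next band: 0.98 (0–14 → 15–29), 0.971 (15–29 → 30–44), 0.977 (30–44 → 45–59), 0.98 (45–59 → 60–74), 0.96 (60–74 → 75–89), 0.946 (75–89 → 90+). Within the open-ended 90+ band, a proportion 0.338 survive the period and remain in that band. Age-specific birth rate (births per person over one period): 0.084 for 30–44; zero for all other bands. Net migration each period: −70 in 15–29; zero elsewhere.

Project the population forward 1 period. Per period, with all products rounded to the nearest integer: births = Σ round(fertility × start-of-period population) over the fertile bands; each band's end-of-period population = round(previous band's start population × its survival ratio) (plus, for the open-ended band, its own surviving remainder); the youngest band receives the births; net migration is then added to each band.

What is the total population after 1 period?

Call the groups 1 to 7, youngest first.
Period 1:
Births: 1310 * 0.084 = 110
Group 2: 310 * 0.98 = 304
Group 3: 750 * 0.971 = 728
Group 4: 1310 * 0.977 = 1280
Group 5: 740 * 0.98 = 725
Group 6: 1360 * 0.96 = 1306
Group 7: 810 * 0.946 + 280 * 0.338 = 766 + 95 = 861
Net migration: Group 2 − 70 → 234
→ [110, 234, 728, 1280, 725, 1306, 861]
Total after period 1: 110 + 234 + 728 + 1280 + 725 + 1306 + 861 = 5244

5244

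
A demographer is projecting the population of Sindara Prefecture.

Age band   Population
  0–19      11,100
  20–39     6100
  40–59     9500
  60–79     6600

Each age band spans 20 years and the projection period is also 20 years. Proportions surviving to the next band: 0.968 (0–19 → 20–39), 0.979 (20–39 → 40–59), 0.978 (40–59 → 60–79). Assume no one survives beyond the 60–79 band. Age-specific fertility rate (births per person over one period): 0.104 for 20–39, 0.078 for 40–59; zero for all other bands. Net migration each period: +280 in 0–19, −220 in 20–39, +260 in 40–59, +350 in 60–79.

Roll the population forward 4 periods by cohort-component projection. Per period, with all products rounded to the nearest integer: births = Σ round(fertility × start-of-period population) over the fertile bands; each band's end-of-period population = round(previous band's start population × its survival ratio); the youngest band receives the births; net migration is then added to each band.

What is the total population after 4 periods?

5294

Call the bands 1 to 4, youngest first.
[period 1]
Births: 6100 × 0.104 = 634, 9500 × 0.078 = 741 → 1375
Band 2: 11100 × 0.968 = 10745
Band 3: 6100 × 0.979 = 5972
Band 4: 9500 × 0.978 = 9291
Net migration: Band 1 + 280 → 1655; Band 2 − 220 → 10525; Band 3 + 260 → 6232; Band 4 + 350 → 9641
End of period: [1655, 10525, 6232, 9641]
[period 2]
Births: 10525 × 0.104 = 1095, 6232 × 0.078 = 486 → 1581
Band 2: 1655 × 0.968 = 1602
Band 3: 10525 × 0.979 = 10304
Band 4: 6232 × 0.978 = 6095
Net migration: Band 1 + 280 → 1861; Band 2 − 220 → 1382; Band 3 + 260 → 10564; Band 4 + 350 → 6445
End of period: [1861, 1382, 10564, 6445]
[period 3]
Births: 1382 × 0.104 = 144, 10564 × 0.078 = 824 → 968
Band 2: 1861 × 0.968 = 1801
Band 3: 1382 × 0.979 = 1353
Band 4: 10564 × 0.978 = 10332
Net migration: Band 1 + 280 → 1248; Band 2 − 220 → 1581; Band 3 + 260 → 1613; Band 4 + 350 → 10682
End of period: [1248, 1581, 1613, 10682]
[period 4]
Births: 1581 × 0.104 = 164, 1613 × 0.078 = 126 → 290
Band 2: 1248 × 0.968 = 1208
Band 3: 1581 × 0.979 = 1548
Band 4: 1613 × 0.978 = 1578
Net migration: Band 1 + 280 → 570; Band 2 − 220 → 988; Band 3 + 260 → 1808; Band 4 + 350 → 1928
End of period: [570, 988, 1808, 1928]
Total after period 4: 570 + 988 + 1808 + 1928 = 5294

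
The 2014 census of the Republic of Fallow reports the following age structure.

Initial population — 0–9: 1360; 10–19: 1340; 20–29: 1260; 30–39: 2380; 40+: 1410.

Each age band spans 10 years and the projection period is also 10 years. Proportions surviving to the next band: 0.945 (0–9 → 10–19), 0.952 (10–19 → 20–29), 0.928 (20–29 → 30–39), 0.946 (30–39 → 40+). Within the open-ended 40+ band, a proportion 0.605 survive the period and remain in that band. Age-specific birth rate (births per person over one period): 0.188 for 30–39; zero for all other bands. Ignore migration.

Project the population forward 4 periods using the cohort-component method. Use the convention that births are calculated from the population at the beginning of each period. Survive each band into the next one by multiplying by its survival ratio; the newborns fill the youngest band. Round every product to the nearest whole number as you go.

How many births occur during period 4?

213

After projecting period 1:
Births: 2380 × 0.188 = 447
10–19: 1360 × 0.945 = 1285
20–29: 1340 × 0.952 = 1276
30–39: 1260 × 0.928 = 1169
40+: 2380 × 0.946 + 1410 × 0.605 = 2251 + 853 = 3104
Giving 447 / 1285 / 1276 / 1169 / 3104.
After projecting period 2:
Births: 1169 × 0.188 = 220
10–19: 447 × 0.945 = 422
20–29: 1285 × 0.952 = 1223
30–39: 1276 × 0.928 = 1184
40+: 1169 × 0.946 + 3104 × 0.605 = 1106 + 1878 = 2984
Giving 220 / 422 / 1223 / 1184 / 2984.
After projecting period 3:
Births: 1184 × 0.188 = 223
10–19: 220 × 0.945 = 208
20–29: 422 × 0.952 = 402
30–39: 1223 × 0.928 = 1135
40+: 1184 × 0.946 + 2984 × 0.605 = 1120 + 1805 = 2925
Giving 223 / 208 / 402 / 1135 / 2925.
After projecting period 4:
Births: 1135 × 0.188 = 213
10–19: 223 × 0.945 = 211
20–29: 208 × 0.952 = 198
30–39: 402 × 0.928 = 373
40+: 1135 × 0.946 + 2925 × 0.605 = 1074 + 1770 = 2844
Giving 213 / 211 / 198 / 373 / 2844.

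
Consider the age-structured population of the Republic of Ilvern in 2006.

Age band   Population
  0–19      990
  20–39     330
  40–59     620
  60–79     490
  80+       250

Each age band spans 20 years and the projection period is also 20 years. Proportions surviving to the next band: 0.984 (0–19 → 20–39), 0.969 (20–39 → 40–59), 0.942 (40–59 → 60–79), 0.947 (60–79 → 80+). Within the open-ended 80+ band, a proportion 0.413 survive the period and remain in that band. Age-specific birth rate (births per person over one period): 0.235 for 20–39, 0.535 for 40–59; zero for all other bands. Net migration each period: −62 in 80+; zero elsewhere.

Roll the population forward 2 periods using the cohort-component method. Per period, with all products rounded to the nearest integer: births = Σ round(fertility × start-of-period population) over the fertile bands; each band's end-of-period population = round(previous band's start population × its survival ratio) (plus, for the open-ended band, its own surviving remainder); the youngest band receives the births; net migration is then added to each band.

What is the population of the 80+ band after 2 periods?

[period 1]
Births: 330 × 0.235 = 78 ; 620 × 0.535 = 332 → 410
20–39: 990 × 0.984 = 974
40–59: 330 × 0.969 = 320
60–79: 620 × 0.942 = 584
80+: 490 × 0.947 + 250 × 0.413 = 464 + 103 = 567
Net migration: 80+ − 62 → 505
Population now: 0–19=410, 20–39=974, 40–59=320, 60–79=584, 80+=505
[period 2]
Births: 974 × 0.235 = 229 ; 320 × 0.535 = 171 → 400
20–39: 410 × 0.984 = 403
40–59: 974 × 0.969 = 944
60–79: 320 × 0.942 = 301
80+: 584 × 0.947 + 505 × 0.413 = 553 + 209 = 762
Net migration: 80+ − 62 → 700
Population now: 0–19=400, 20–39=403, 40–59=944, 60–79=301, 80+=700

700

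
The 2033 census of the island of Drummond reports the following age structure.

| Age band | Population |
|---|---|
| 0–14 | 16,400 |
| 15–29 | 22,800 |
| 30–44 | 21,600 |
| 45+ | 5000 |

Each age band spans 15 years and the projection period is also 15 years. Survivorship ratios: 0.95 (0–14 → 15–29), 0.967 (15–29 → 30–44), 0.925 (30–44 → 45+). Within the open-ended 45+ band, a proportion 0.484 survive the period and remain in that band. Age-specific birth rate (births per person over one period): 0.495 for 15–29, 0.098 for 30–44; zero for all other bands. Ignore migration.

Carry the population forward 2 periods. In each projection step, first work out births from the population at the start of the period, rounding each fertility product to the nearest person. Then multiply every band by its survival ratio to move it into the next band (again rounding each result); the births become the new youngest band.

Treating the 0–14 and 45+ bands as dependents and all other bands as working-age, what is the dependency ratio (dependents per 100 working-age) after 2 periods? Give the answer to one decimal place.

147.9

— Period 1 —
Births: 22800 × 0.495 = 11286 ; 21600 × 0.098 = 2117 → total 13403
15–29: 16400 × 0.95 = 15580
30–44: 22800 × 0.967 = 22048
45+: 21600 × 0.925 + 5000 × 0.484 = 19980 + 2420 = 22400
End of period: [13403, 15580, 22048, 22400]
— Period 2 —
Births: 15580 × 0.495 = 7712 ; 22048 × 0.098 = 2161 → total 9873
15–29: 13403 × 0.95 = 12733
30–44: 15580 × 0.967 = 15066
45+: 22048 × 0.925 + 22400 × 0.484 = 20394 + 10842 = 31236
End of period: [9873, 12733, 15066, 31236]
Dependents (band 0–14 + band 45+) = 9873 + 31236 = 41109; working-age = 27799; ratio = 41109/27799 × 100 = 147.9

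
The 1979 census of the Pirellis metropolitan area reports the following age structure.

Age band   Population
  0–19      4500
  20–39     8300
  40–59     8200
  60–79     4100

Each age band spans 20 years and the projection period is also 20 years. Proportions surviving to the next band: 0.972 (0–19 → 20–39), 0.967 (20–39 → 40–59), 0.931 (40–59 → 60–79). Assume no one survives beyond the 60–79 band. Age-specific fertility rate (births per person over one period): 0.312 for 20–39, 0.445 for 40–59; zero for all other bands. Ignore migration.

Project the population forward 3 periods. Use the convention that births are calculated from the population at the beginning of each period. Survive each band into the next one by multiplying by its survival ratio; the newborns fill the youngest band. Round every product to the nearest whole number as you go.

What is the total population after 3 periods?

18375

Numbering the groups 1..4 from youngest to oldest:
After projecting period 1:
Births: 8300 * 0.312 = 2590 ; 8200 * 0.445 = 3649 → 6239
Group 2: 4500 * 0.972 = 4374
Group 3: 8300 * 0.967 = 8026
Group 4: 8200 * 0.931 = 7634
Giving 6239 / 4374 / 8026 / 7634.
After projecting period 2:
Births: 4374 * 0.312 = 1365 ; 8026 * 0.445 = 3572 → 4937
Group 2: 6239 * 0.972 = 6064
Group 3: 4374 * 0.967 = 4230
Group 4: 8026 * 0.931 = 7472
Giving 4937 / 6064 / 4230 / 7472.
After projecting period 3:
Births: 6064 * 0.312 = 1892 ; 4230 * 0.445 = 1882 → 3774
Group 2: 4937 * 0.972 = 4799
Group 3: 6064 * 0.967 = 5864
Group 4: 4230 * 0.931 = 3938
Giving 3774 / 4799 / 5864 / 3938.
Total after period 3: 3774 + 4799 + 5864 + 3938 = 18375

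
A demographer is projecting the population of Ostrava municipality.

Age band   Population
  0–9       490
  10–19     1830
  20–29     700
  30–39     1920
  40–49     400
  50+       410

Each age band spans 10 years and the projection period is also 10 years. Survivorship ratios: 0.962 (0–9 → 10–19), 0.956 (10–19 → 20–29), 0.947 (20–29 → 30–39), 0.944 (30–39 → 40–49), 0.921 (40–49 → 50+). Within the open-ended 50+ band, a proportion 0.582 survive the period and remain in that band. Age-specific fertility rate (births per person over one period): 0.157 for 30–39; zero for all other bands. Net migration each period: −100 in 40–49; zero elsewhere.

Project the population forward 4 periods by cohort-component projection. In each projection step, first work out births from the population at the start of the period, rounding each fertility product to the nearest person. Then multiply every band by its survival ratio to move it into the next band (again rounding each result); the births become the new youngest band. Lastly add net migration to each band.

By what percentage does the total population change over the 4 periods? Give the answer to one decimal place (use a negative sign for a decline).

Period 1.
Births: 1920 * 0.157 = 301
10–19: 490 * 0.962 = 471
20–29: 1830 * 0.956 = 1749
30–39: 700 * 0.947 = 663
40–49: 1920 * 0.944 = 1812
50+: 400 * 0.921 + 410 * 0.582 = 368 + 239 = 607
Net migration: 40–49 − 100 → 1712
End of period: [301, 471, 1749, 663, 1712, 607]
Period 2.
Births: 663 * 0.157 = 104
10–19: 301 * 0.962 = 290
20–29: 471 * 0.956 = 450
30–39: 1749 * 0.947 = 1656
40–49: 663 * 0.944 = 626
50+: 1712 * 0.921 + 607 * 0.582 = 1577 + 353 = 1930
Net migration: 40–49 − 100 → 526
End of period: [104, 290, 450, 1656, 526, 1930]
Period 3.
Births: 1656 * 0.157 = 260
10–19: 104 * 0.962 = 100
20–29: 290 * 0.956 = 277
30–39: 450 * 0.947 = 426
40–49: 1656 * 0.944 = 1563
50+: 526 * 0.921 + 1930 * 0.582 = 484 + 1123 = 1607
Net migration: 40–49 − 100 → 1463
End of period: [260, 100, 277, 426, 1463, 1607]
Period 4.
Births: 426 * 0.157 = 67
10–19: 260 * 0.962 = 250
20–29: 100 * 0.956 = 96
30–39: 277 * 0.947 = 262
40–49: 426 * 0.944 = 402
50+: 1463 * 0.921 + 1607 * 0.582 = 1347 + 935 = 2282
Net migration: 40–49 − 100 → 302
End of period: [67, 250, 96, 262, 302, 2282]
Total: 5750 → 3259; change = -2491; percentage change = -43.3%

-43.3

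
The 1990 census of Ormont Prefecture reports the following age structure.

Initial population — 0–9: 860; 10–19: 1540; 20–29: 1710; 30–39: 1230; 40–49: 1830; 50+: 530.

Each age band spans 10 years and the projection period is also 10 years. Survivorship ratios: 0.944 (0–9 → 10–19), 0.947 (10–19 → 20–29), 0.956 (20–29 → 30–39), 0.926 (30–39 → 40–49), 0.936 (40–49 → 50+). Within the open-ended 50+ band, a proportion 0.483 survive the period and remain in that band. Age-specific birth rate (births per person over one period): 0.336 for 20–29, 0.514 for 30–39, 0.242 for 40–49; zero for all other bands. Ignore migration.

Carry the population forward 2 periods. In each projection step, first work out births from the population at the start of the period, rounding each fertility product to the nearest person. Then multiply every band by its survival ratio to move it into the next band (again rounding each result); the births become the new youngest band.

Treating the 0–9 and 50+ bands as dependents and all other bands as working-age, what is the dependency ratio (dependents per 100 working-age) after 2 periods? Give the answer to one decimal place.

Period 1.
Births: 1710 * 0.336 = 575 ; 1230 * 0.514 = 632 ; 1830 * 0.242 = 443 — total 1650
10–19: 860 * 0.944 = 812
20–29: 1540 * 0.947 = 1458
30–39: 1710 * 0.956 = 1635
40–49: 1230 * 0.926 = 1139
50+: 1830 * 0.936 + 530 * 0.483 = 1713 + 256 = 1969
Population now: 0–9=1650, 10–19=812, 20–29=1458, 30–39=1635, 40–49=1139, 50+=1969
Period 2.
Births: 1458 * 0.336 = 490 ; 1635 * 0.514 = 840 ; 1139 * 0.242 = 276 — total 1606
10–19: 1650 * 0.944 = 1558
20–29: 812 * 0.947 = 769
30–39: 1458 * 0.956 = 1394
40–49: 1635 * 0.926 = 1514
50+: 1139 * 0.936 + 1969 * 0.483 = 1066 + 951 = 2017
Population now: 0–9=1606, 10–19=1558, 20–29=769, 30–39=1394, 40–49=1514, 50+=2017
Dependents (band 0–9 + band 50+) = 1606 + 2017 = 3623; working-age = 5235; ratio = 3623/5235 × 100 = 69.2

69.2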